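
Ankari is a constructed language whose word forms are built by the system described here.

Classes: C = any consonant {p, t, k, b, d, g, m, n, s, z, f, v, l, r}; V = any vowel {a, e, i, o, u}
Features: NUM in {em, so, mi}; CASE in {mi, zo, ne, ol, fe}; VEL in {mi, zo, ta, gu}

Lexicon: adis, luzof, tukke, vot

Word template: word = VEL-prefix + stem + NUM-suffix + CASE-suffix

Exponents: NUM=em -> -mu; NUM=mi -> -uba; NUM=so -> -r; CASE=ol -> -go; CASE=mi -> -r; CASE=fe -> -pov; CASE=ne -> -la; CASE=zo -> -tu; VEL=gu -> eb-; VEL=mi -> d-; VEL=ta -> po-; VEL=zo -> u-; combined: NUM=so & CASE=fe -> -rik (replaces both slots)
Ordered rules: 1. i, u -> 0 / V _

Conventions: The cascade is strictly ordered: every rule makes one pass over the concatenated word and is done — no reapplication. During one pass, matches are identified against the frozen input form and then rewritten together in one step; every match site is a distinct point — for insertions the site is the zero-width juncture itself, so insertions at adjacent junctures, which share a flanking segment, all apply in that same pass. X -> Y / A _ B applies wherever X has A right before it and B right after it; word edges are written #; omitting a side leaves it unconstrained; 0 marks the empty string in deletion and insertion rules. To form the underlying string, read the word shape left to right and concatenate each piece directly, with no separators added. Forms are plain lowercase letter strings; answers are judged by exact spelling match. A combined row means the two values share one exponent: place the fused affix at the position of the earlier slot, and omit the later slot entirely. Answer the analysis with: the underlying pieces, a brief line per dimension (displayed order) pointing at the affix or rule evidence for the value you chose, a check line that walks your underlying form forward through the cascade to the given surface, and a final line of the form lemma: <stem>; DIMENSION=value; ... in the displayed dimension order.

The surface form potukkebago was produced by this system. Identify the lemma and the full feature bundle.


underlying: po-tukke-uba-go
NUM=mi - signalled by the affix -uba
CASE=ol - signalled by the affix -go
VEL=ta - signalled by the affix po-
check: potukkeubago -> potukkebago
lemma: tukke; NUM=mi; CASE=ol; VEL=ta


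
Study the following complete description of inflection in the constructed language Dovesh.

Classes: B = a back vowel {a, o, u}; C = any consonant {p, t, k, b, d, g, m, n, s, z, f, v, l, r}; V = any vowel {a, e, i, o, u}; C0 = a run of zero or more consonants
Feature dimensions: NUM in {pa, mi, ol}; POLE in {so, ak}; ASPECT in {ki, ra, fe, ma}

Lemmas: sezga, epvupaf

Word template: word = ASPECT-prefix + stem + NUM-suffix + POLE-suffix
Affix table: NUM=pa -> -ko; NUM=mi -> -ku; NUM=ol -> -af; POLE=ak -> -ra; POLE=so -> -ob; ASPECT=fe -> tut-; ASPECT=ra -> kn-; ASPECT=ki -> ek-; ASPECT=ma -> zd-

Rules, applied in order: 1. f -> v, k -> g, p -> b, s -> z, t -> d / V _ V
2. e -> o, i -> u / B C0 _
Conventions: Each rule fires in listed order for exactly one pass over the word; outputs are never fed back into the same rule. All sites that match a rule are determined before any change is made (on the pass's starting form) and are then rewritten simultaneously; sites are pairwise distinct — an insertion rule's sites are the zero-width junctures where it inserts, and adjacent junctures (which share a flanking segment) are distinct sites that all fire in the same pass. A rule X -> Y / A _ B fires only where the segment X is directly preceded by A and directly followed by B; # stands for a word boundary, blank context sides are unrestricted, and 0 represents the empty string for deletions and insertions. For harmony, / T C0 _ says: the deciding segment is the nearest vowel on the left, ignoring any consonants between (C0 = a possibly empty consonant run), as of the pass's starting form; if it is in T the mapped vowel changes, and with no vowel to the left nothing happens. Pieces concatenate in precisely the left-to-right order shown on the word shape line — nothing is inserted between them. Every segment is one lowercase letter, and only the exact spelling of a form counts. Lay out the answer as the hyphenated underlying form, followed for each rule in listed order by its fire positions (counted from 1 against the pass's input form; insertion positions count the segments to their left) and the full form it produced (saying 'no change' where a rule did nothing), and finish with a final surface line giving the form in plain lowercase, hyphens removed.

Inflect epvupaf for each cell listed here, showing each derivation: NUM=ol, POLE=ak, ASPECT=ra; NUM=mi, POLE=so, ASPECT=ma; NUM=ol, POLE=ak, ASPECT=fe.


cell NUM=ol, POLE=ak, ASPECT=ra:
underlying: kn-epvupaf-af-ra
1. f -> v, k -> g, p -> b, s -> z, t -> d / V _ V: fires at position(s) 7, 9: knepvubavafra
2. e -> o, i -> u / B C0 _: no change
surface: knepvubavafra

cell NUM=mi, POLE=so, ASPECT=ma:
underlying: zd-epvupaf-ku-ob
1. f -> v, k -> g, p -> b, s -> z, t -> d / V _ V: fires at position(s) 7: zdepvubafkuob
2. e -> o, i -> u / B C0 _: no change
surface: zdepvubafkuob

cell NUM=ol, POLE=ak, ASPECT=fe:
underlying: tut-epvupaf-af-ra
1. f -> v, k -> g, p -> b, s -> z, t -> d / V _ V: fires at position(s) 3, 8, 10: tudepvubavafra
2. e -> o, i -> u / B C0 _: fires at position(s) 4: tudopvubavafra
surface: tudopvubavafra


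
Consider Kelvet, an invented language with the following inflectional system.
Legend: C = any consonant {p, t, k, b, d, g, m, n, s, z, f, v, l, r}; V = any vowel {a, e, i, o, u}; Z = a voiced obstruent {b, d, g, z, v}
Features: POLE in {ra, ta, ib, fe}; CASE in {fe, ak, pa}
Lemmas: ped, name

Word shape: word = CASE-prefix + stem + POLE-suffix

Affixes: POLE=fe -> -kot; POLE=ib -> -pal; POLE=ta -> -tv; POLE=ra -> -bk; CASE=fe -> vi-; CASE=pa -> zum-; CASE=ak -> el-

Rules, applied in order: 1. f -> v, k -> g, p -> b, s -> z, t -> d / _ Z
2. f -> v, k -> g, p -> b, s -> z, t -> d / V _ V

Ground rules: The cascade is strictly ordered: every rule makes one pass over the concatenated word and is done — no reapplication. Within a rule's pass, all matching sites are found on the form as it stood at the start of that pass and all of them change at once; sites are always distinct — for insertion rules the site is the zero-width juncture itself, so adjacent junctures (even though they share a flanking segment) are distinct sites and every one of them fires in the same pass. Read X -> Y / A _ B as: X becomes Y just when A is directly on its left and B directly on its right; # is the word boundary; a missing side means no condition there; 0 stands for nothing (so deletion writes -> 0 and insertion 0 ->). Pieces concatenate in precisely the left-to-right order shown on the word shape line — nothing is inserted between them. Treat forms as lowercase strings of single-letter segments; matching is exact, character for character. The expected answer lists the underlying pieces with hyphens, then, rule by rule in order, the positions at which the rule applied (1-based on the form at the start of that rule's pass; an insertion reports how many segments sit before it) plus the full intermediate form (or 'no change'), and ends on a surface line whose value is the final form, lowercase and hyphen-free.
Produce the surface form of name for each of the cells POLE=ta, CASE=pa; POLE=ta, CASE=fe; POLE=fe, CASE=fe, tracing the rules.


cell POLE=ta, CASE=pa:
underlying: zum-name-tv
1. f -> v, k -> g, p -> b, s -> z, t -> d / _ Z: fires at position(s) 8: zumnamedv
2. f -> v, k -> g, p -> b, s -> z, t -> d / V _ V: no change
surface: zumnamedv

cell POLE=ta, CASE=fe:
underlying: vi-name-tv
1. f -> v, k -> g, p -> b, s -> z, t -> d / _ Z: fires at position(s) 7: vinamedv
2. f -> v, k -> g, p -> b, s -> z, t -> d / V _ V: no change
surface: vinamedv

cell POLE=fe, CASE=fe:
underlying: vi-name-kot
1. f -> v, k -> g, p -> b, s -> z, t -> d / _ Z: no change
2. f -> v, k -> g, p -> b, s -> z, t -> d / V _ V: fires at position(s) 7: vinamegot
surface: vinamegot


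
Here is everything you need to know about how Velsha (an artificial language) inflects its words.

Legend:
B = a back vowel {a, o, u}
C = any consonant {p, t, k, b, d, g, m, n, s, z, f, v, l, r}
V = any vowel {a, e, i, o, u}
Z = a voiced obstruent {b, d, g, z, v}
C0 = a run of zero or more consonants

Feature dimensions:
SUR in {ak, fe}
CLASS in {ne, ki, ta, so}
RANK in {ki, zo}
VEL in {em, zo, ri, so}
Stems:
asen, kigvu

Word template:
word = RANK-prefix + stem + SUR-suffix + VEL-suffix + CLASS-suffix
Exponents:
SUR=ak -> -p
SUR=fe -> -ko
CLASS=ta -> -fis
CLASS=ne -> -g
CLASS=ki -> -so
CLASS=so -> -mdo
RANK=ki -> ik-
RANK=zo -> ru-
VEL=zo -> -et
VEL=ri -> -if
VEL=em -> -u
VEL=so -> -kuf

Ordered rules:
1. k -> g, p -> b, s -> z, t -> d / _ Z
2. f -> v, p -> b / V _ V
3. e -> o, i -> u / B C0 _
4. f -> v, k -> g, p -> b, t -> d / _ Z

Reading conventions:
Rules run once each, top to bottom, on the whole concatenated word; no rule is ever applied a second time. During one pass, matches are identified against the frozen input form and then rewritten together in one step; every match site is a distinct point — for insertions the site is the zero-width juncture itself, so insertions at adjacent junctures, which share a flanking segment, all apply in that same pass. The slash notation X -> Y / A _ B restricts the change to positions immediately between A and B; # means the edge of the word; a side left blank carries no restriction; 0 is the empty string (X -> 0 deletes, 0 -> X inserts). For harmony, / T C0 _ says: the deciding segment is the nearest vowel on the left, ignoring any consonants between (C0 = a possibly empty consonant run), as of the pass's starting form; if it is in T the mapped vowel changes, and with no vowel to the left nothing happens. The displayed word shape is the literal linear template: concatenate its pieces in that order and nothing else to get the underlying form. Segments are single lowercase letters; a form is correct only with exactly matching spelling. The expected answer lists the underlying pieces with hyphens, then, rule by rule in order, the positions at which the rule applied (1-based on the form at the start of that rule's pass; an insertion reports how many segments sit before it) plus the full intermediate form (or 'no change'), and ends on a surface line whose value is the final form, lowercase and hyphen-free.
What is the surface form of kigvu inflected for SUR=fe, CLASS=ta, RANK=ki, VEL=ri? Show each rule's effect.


underlying: ik-kigvu-ko-if-fis
1. k -> g, p -> b, s -> z, t -> d / _ Z: no change
2. f -> v, p -> b / V _ V: no change
3. e -> o, i -> u / B C0 _: fires at position(s) 10: ikkigvukouffis
4. f -> v, k -> g, p -> b, t -> d / _ Z: no change
surface: ikkigvukouffis


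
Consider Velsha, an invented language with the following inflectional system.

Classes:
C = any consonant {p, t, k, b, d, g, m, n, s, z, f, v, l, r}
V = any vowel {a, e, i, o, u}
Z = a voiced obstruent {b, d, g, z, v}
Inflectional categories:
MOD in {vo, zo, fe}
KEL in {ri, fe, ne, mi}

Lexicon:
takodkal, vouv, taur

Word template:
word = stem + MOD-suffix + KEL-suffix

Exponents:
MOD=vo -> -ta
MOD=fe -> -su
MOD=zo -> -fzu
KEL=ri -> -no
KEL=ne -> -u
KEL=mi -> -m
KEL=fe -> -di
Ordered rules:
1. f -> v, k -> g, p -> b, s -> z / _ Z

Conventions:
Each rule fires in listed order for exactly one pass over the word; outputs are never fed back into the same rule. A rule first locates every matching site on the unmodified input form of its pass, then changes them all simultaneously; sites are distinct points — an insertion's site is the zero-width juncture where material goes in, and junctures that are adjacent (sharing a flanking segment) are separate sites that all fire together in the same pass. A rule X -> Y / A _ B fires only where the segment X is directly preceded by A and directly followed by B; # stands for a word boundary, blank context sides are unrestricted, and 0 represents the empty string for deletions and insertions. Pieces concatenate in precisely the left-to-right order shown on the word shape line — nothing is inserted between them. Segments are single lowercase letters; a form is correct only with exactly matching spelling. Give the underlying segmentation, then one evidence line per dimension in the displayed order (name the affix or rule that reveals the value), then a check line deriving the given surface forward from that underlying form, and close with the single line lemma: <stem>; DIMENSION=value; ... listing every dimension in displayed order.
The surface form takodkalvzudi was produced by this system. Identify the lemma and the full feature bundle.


underlying: takodkal-fzu-di
MOD=zo - signalled by the affix -fzu
KEL=fe - signalled by the affix -di
check: takodkalfzudi -> takodkalvzudi
lemma: takodkal; MOD=zo; KEL=fe


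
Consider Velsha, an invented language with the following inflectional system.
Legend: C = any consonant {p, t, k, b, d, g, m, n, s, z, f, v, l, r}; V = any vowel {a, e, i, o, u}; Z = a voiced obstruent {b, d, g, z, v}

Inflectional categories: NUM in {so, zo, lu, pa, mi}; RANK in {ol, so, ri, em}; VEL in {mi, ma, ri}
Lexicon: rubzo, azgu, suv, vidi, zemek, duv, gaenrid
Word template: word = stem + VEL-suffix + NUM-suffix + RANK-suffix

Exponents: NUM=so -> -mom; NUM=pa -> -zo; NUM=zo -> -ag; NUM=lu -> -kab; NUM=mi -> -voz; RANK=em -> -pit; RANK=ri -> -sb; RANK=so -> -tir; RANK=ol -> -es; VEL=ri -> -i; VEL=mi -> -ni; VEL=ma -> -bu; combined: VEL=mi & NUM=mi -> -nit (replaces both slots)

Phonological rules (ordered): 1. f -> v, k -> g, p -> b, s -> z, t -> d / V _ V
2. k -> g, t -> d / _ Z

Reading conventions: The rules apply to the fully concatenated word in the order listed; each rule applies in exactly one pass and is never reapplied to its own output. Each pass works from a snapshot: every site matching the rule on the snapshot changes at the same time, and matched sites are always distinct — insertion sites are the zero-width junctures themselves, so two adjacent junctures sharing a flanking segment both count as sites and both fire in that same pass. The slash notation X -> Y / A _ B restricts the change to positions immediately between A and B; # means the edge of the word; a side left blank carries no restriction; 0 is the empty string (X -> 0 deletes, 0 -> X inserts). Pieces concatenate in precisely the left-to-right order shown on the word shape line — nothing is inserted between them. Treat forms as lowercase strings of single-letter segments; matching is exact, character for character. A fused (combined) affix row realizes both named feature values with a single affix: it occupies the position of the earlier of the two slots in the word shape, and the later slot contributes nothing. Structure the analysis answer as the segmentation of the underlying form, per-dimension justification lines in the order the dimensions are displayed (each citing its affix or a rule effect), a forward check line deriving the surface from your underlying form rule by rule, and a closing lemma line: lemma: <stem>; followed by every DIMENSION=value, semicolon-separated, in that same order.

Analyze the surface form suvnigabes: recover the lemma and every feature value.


underlying: suv-ni-kab-es
NUM=lu - signalled by the affix -kab
RANK=ol - signalled by the affix -es
VEL=mi - signalled by the affix -ni
check: suvnikabes -> suvnigabes -> suvnigabes
lemma: suv; NUM=lu; RANK=ol; VEL=mi


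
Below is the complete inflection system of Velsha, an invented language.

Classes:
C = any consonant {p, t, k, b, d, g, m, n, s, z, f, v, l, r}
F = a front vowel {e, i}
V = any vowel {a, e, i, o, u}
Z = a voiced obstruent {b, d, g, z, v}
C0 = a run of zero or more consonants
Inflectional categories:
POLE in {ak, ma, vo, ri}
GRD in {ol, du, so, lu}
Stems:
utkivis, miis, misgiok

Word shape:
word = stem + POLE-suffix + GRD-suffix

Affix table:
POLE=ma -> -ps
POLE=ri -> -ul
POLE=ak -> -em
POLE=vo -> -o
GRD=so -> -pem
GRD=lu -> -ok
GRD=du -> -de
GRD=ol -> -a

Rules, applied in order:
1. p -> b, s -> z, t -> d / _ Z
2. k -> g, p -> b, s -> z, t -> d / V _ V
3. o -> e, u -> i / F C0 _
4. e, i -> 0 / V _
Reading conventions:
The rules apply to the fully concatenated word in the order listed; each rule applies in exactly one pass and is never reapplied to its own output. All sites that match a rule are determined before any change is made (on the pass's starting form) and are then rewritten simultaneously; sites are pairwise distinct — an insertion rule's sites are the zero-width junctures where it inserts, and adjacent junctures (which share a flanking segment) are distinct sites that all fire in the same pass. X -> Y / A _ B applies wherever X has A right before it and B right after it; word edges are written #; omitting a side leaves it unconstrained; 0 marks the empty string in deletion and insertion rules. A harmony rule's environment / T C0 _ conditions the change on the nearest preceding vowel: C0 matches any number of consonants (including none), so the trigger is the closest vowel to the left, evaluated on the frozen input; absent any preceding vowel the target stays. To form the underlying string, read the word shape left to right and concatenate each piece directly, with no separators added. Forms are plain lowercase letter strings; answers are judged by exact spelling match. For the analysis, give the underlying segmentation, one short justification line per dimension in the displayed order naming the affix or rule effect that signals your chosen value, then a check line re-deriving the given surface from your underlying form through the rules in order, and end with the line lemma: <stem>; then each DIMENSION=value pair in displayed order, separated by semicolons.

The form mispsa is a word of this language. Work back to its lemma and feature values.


underlying: miis-ps-a
POLE=ma - signalled by the affix -ps
GRD=ol - signalled by the affix -a
check: miispsa -> miispsa -> miispsa -> miispsa -> mispsa
lemma: miis; POLE=ma; GRD=ol


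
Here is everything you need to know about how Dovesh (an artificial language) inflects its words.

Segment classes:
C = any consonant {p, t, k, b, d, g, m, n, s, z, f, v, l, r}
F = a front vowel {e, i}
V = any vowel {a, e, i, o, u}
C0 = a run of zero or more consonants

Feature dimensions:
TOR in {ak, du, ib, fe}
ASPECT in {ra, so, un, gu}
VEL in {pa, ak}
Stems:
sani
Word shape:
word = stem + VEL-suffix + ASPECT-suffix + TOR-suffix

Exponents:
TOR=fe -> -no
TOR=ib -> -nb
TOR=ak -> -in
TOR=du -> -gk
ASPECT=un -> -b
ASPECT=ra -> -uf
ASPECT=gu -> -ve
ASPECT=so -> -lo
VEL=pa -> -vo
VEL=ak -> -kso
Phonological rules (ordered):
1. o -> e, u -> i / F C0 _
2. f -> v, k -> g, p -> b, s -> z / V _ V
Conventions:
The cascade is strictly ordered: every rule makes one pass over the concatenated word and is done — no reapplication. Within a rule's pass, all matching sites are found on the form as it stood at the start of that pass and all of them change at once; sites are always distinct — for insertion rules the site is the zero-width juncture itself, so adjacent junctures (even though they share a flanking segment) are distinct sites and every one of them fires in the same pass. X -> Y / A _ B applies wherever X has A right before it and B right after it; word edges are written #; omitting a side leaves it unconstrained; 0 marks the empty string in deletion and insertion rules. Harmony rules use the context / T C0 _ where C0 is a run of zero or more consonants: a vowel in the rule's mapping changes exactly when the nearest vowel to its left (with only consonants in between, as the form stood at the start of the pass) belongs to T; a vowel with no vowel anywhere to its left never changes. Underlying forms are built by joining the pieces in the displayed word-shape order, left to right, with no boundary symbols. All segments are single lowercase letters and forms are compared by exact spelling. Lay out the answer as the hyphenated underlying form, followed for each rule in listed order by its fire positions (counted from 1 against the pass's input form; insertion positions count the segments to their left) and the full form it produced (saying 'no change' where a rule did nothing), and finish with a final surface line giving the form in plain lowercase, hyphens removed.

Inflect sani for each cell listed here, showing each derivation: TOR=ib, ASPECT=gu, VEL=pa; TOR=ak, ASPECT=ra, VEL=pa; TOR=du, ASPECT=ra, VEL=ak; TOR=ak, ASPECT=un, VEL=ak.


cell TOR=ib, ASPECT=gu, VEL=pa:
underlying: sani-vo-ve-nb
1. o -> e, u -> i / F C0 _: fires at position(s) 6: sanivevenb
2. f -> v, k -> g, p -> b, s -> z / V _ V: no change
surface: sanivevenb

cell TOR=ak, ASPECT=ra, VEL=pa:
underlying: sani-vo-uf-in
1. o -> e, u -> i / F C0 _: fires at position(s) 6: saniveufin
2. f -> v, k -> g, p -> b, s -> z / V _ V: fires at position(s) 8: saniveuvin
surface: saniveuvin

cell TOR=du, ASPECT=ra, VEL=ak:
underlying: sani-kso-uf-gk
1. o -> e, u -> i / F C0 _: fires at position(s) 7: sanikseufgk
2. f -> v, k -> g, p -> b, s -> z / V _ V: no change
surface: sanikseufgk

cell TOR=ak, ASPECT=un, VEL=ak:
underlying: sani-kso-b-in
1. o -> e, u -> i / F C0 _: fires at position(s) 7: saniksebin
2. f -> v, k -> g, p -> b, s -> z / V _ V: no change
surface: saniksebin


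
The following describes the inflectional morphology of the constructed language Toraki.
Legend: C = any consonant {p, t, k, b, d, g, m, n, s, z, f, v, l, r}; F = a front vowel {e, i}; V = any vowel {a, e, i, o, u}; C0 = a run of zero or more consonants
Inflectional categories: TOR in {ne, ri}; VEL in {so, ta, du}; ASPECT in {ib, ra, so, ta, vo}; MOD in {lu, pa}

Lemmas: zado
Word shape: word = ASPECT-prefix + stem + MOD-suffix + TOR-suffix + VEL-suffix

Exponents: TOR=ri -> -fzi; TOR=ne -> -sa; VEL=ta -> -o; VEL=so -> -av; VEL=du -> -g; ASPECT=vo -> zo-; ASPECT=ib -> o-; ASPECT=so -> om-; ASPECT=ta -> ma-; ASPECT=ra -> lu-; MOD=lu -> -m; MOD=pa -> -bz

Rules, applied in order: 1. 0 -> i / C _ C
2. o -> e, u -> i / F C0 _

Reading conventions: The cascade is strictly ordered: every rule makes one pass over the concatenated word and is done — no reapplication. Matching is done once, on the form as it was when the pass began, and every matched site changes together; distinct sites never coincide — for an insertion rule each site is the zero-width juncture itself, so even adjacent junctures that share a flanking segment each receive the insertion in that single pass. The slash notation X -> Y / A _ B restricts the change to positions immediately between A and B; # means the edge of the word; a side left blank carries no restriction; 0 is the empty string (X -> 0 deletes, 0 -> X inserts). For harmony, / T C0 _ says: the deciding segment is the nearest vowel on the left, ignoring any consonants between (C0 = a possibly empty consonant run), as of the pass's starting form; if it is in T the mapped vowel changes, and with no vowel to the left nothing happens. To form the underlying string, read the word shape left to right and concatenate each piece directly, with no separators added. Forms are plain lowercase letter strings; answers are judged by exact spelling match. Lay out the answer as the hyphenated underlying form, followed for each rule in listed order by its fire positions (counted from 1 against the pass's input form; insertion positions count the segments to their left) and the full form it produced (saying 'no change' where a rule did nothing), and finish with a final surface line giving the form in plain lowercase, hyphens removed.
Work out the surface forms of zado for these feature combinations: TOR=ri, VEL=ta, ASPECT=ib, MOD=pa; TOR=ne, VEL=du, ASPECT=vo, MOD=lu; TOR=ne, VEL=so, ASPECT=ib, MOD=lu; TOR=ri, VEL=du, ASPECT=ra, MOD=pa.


cell TOR=ri, VEL=ta, ASPECT=ib, MOD=pa:
underlying: o-zado-bz-fzi-o
1. 0 -> i / C _ C: inserts after position(s) 6, 7, 8: ozadobizifizio
2. o -> e, u -> i / F C0 _: fires at position(s) 14: ozadobizifizie
surface: ozadobizifizie

cell TOR=ne, VEL=du, ASPECT=vo, MOD=lu:
underlying: zo-zado-m-sa-g
1. 0 -> i / C _ C: inserts after position(s) 7: zozadomisag
2. o -> e, u -> i / F C0 _: no change
surface: zozadomisag

cell TOR=ne, VEL=so, ASPECT=ib, MOD=lu:
underlying: o-zado-m-sa-av
1. 0 -> i / C _ C: inserts after position(s) 6: ozadomisaav
2. o -> e, u -> i / F C0 _: no change
surface: ozadomisaav

cell TOR=ri, VEL=du, ASPECT=ra, MOD=pa:
underlying: lu-zado-bz-fzi-g
1. 0 -> i / C _ C: inserts after position(s) 7, 8, 9: luzadobizifizig
2. o -> e, u -> i / F C0 _: no change
surface: luzadobizifizig


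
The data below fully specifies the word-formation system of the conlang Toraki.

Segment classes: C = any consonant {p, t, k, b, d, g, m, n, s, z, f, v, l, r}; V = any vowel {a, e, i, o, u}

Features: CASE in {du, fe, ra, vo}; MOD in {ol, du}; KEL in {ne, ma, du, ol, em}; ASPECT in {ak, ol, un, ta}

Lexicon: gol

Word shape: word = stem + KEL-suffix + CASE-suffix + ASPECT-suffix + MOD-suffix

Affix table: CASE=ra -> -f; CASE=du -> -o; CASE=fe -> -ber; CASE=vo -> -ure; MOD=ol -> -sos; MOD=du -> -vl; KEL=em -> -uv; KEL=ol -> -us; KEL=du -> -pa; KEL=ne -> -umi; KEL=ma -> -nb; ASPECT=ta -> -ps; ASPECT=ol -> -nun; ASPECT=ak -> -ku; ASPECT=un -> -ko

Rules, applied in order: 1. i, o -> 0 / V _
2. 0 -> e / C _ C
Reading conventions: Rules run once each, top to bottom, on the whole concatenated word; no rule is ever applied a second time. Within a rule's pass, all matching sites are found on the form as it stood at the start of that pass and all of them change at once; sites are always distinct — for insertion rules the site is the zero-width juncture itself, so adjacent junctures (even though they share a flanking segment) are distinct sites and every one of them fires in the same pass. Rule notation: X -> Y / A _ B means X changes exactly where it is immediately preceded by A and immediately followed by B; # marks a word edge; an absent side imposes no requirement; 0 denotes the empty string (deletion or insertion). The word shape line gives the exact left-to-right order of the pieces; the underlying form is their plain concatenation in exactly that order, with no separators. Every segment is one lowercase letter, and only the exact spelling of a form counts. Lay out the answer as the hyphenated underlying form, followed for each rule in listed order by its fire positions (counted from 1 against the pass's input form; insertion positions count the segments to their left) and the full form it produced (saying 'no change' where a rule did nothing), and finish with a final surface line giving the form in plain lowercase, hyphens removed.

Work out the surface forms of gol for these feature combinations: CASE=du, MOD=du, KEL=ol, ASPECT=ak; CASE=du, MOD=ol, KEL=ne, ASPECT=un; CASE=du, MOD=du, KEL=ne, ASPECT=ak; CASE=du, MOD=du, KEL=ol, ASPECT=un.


cell CASE=du, MOD=du, KEL=ol, ASPECT=ak:
underlying: gol-us-o-ku-vl
1. i, o -> 0 / V _: no change
2. 0 -> e / C _ C: inserts after position(s) 9: golusokuvel
surface: golusokuvel

cell CASE=du, MOD=ol, KEL=ne, ASPECT=un:
underlying: gol-umi-o-ko-sos
1. i, o -> 0 / V _: fires at position(s) 7: golumikosos
2. 0 -> e / C _ C: no change
surface: golumikosos

cell CASE=du, MOD=du, KEL=ne, ASPECT=ak:
underlying: gol-umi-o-ku-vl
1. i, o -> 0 / V _: fires at position(s) 7: golumikuvl
2. 0 -> e / C _ C: inserts after position(s) 9: golumikuvel
surface: golumikuvel

cell CASE=du, MOD=du, KEL=ol, ASPECT=un:
underlying: gol-us-o-ko-vl
1. i, o -> 0 / V _: no change
2. 0 -> e / C _ C: inserts after position(s) 9: golusokovel
surface: golusokovel


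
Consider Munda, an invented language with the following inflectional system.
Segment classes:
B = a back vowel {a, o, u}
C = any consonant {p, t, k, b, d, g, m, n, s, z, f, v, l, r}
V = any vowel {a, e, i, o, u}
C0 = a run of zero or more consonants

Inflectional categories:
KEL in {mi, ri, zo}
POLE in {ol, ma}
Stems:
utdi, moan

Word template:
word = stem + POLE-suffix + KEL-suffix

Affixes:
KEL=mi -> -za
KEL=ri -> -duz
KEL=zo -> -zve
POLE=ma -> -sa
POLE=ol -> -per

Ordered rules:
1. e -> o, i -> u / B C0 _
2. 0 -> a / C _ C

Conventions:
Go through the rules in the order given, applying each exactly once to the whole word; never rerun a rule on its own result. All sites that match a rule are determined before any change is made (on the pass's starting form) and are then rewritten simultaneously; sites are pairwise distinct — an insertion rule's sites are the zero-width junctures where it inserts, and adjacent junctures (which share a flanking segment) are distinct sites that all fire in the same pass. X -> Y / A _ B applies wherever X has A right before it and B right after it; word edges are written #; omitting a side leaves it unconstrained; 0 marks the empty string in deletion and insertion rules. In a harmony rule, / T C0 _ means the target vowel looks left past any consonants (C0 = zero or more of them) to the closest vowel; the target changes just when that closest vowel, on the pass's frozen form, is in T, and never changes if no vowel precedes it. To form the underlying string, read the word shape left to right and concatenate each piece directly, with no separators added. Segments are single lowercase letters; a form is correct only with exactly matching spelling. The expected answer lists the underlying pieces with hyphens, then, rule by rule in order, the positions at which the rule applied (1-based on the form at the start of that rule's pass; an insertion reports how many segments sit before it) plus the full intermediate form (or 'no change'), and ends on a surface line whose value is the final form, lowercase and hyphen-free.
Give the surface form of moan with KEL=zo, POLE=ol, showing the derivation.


underlying: moan-per-zve
1. e -> o, i -> u / B C0 _: fires at position(s) 6: moanporzve
2. 0 -> a / C _ C: inserts after position(s) 4, 7, 8: moanaporazave
surface: moanaporazave


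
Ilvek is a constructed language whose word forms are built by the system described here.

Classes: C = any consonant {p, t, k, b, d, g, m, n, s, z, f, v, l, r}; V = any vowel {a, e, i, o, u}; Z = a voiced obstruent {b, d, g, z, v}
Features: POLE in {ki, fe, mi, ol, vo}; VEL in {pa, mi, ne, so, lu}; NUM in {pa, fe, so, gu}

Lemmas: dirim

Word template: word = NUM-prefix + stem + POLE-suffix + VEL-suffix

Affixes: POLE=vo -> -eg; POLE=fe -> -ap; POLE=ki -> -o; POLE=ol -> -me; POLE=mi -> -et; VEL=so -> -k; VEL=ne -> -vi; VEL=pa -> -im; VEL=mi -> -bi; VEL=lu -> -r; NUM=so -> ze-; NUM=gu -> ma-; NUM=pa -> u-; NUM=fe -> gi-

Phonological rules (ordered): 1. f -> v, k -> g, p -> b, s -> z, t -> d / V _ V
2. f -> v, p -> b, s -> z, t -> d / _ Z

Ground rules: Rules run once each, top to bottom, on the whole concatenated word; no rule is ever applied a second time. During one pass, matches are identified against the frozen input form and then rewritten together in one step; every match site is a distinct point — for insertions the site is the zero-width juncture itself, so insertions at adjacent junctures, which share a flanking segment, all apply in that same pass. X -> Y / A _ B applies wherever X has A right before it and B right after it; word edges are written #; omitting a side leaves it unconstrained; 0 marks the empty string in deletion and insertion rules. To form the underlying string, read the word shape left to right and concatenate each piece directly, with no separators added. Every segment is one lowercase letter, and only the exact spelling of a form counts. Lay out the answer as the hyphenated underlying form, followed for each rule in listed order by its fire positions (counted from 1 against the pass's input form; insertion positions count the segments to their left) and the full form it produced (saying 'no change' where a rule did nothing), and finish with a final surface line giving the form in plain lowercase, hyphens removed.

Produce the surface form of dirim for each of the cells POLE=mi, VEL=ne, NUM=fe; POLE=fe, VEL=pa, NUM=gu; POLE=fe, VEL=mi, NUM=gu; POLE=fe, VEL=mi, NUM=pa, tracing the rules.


cell POLE=mi, VEL=ne, NUM=fe:
underlying: gi-dirim-et-vi
1. f -> v, k -> g, p -> b, s -> z, t -> d / V _ V: no change
2. f -> v, p -> b, s -> z, t -> d / _ Z: fires at position(s) 9: gidirimedvi
surface: gidirimedvi

cell POLE=fe, VEL=pa, NUM=gu:
underlying: ma-dirim-ap-im
1. f -> v, k -> g, p -> b, s -> z, t -> d / V _ V: fires at position(s) 9: madirimabim
2. f -> v, p -> b, s -> z, t -> d / _ Z: no change
surface: madirimabim

cell POLE=fe, VEL=mi, NUM=gu:
underlying: ma-dirim-ap-bi
1. f -> v, k -> g, p -> b, s -> z, t -> d / V _ V: no change
2. f -> v, p -> b, s -> z, t -> d / _ Z: fires at position(s) 9: madirimabbi
surface: madirimabbi

cell POLE=fe, VEL=mi, NUM=pa:
underlying: u-dirim-ap-bi
1. f -> v, k -> g, p -> b, s -> z, t -> d / V _ V: no change
2. f -> v, p -> b, s -> z, t -> d / _ Z: fires at position(s) 8: udirimabbi
surface: udirimabbi


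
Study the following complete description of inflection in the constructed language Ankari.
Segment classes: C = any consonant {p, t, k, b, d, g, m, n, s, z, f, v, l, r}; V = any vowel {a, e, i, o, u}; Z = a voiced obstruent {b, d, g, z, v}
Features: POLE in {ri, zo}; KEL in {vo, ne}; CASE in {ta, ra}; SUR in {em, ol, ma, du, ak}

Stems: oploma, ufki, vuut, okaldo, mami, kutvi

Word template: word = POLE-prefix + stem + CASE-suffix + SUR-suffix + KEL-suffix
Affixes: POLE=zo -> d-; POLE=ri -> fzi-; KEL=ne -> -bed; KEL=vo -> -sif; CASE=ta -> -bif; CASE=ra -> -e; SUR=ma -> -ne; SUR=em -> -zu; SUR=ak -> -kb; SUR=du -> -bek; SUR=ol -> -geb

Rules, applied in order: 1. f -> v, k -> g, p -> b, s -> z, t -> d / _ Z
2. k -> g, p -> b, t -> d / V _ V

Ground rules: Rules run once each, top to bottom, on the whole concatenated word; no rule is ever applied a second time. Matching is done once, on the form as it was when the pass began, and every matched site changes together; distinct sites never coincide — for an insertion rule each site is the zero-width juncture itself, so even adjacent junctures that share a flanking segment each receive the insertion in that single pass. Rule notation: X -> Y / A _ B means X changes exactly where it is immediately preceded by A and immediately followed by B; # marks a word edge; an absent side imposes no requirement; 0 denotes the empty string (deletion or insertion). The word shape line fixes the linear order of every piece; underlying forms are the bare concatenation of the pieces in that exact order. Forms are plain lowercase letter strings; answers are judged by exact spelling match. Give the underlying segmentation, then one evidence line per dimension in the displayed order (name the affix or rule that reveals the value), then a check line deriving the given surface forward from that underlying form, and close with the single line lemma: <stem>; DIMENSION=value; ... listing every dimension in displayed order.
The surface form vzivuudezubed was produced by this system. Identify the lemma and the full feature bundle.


underlying: fzi-vuut-e-zu-bed
POLE=ri - signalled by the affix fzi-
KEL=ne - signalled by the affix -bed
CASE=ra - signalled by the affix -e
SUR=em - signalled by the affix -zu
check: fzivuutezubed -> vzivuutezubed -> vzivuudezubed
lemma: vuut; POLE=ri; KEL=ne; CASE=ra; SUR=em


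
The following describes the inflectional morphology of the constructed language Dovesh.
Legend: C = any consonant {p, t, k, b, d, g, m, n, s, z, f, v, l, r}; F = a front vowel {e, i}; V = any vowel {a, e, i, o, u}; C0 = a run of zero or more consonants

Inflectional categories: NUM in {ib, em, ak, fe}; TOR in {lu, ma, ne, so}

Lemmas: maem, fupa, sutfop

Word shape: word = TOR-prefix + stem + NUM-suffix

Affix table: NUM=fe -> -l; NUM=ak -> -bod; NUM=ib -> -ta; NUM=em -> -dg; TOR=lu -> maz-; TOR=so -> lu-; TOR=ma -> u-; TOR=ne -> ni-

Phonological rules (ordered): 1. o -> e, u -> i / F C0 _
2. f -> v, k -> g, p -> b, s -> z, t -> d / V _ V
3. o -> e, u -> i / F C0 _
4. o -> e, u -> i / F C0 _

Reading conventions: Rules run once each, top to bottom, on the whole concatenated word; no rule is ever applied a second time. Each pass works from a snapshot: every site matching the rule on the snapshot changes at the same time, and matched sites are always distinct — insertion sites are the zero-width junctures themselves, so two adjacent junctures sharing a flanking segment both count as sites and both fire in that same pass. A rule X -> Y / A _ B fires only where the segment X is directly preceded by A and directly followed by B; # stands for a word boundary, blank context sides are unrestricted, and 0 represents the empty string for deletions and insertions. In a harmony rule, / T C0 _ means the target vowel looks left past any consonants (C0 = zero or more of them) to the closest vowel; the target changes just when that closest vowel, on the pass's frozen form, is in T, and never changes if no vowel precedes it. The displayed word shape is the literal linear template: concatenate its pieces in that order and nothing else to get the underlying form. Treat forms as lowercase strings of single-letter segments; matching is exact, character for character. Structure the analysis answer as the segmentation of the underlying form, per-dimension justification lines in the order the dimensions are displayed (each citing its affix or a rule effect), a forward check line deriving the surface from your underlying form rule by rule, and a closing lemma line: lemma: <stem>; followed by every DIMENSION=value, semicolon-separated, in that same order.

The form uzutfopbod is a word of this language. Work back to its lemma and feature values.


underlying: u-sutfop-bod
NUM=ak - signalled by the affix -bod
TOR=ma - signalled by the affix u-
check: usutfopbod -> usutfopbod -> uzutfopbod -> uzutfopbod -> uzutfopbod
lemma: sutfop; NUM=ak; TOR=ma


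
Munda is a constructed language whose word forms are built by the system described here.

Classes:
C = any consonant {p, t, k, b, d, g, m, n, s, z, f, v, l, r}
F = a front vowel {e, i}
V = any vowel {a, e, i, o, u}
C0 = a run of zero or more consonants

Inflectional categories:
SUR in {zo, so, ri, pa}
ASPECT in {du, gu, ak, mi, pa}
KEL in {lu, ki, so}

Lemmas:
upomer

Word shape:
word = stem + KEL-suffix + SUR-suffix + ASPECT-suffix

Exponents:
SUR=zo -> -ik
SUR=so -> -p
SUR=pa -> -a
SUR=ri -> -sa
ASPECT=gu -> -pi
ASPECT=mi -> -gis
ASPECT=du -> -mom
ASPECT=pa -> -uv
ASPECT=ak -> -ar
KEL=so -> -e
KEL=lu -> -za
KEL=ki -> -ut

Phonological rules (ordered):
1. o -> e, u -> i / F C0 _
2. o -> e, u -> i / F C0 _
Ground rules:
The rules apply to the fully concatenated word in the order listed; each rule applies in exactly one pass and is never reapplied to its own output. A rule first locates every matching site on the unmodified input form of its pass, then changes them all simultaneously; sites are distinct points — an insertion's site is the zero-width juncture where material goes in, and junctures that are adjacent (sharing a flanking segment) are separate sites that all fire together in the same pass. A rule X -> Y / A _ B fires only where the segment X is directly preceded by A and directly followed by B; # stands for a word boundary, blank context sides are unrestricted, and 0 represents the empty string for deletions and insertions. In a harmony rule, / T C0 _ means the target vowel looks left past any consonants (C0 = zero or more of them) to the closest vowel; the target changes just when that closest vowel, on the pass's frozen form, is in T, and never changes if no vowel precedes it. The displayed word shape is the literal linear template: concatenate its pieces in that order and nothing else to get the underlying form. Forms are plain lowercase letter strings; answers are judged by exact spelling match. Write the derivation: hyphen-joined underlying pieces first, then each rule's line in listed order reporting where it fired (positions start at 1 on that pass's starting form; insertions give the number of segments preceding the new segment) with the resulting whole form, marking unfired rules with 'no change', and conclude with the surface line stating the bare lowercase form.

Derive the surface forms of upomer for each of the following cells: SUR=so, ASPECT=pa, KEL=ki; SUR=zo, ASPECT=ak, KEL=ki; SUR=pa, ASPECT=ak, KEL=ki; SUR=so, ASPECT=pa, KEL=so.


cell SUR=so, ASPECT=pa, KEL=ki:
underlying: upomer-ut-p-uv
1. o -> e, u -> i / F C0 _: fires at position(s) 7: upomeritpuv
2. o -> e, u -> i / F C0 _: fires at position(s) 10: upomeritpiv
surface: upomeritpiv

cell SUR=zo, ASPECT=ak, KEL=ki:
underlying: upomer-ut-ik-ar
1. o -> e, u -> i / F C0 _: fires at position(s) 7: upomeritikar
2. o -> e, u -> i / F C0 _: no change
surface: upomeritikar

cell SUR=pa, ASPECT=ak, KEL=ki:
underlying: upomer-ut-a-ar
1. o -> e, u -> i / F C0 _: fires at position(s) 7: upomeritaar
2. o -> e, u -> i / F C0 _: no change
surface: upomeritaar

cell SUR=so, ASPECT=pa, KEL=so:
underlying: upomer-e-p-uv
1. o -> e, u -> i / F C0 _: fires at position(s) 9: upomerepiv
2. o -> e, u -> i / F C0 _: no change
surface: upomerepiv
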